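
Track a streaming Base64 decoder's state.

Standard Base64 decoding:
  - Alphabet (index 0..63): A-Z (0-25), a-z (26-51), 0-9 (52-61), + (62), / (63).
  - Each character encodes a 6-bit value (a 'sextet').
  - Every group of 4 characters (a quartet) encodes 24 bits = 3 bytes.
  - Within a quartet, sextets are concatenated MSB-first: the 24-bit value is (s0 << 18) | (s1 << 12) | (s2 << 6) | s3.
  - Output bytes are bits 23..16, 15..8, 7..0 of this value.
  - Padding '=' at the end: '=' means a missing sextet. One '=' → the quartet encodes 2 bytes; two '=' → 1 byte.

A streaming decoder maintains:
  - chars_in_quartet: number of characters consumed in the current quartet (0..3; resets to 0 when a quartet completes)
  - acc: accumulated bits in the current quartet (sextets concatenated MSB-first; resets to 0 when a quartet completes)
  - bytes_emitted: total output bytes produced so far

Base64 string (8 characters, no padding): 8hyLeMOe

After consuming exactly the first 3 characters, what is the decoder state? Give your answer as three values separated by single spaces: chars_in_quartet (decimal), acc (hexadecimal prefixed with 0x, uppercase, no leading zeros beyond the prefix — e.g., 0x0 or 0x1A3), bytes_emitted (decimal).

After char 0 ('8'=60): chars_in_quartet=1 acc=0x3C bytes_emitted=0
After char 1 ('h'=33): chars_in_quartet=2 acc=0xF21 bytes_emitted=0
After char 2 ('y'=50): chars_in_quartet=3 acc=0x3C872 bytes_emitted=0

Answer: 3 0x3C872 0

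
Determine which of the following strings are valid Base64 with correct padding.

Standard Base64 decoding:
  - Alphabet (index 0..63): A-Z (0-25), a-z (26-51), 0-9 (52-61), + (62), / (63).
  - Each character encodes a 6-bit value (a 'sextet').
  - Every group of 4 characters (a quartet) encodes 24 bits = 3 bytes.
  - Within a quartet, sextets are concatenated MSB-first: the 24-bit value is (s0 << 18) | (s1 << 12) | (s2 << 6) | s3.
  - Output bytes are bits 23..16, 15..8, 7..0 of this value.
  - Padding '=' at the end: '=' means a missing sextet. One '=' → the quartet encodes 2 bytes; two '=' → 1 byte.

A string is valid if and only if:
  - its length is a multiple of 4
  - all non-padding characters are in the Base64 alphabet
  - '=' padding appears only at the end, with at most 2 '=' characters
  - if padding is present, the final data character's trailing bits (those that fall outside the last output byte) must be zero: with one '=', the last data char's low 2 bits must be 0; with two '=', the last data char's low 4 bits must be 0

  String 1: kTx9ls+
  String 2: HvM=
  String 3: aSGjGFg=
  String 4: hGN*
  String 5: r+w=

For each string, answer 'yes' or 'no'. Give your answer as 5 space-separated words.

Answer: no yes yes no yes

Derivation:
String 1: 'kTx9ls+' → invalid (len=7 not mult of 4)
String 2: 'HvM=' → valid
String 3: 'aSGjGFg=' → valid
String 4: 'hGN*' → invalid (bad char(s): ['*'])
String 5: 'r+w=' → valid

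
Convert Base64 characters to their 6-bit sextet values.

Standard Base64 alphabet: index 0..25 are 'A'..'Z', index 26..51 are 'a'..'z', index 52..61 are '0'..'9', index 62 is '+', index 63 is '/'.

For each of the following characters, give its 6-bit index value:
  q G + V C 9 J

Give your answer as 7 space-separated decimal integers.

'q': a..z range, 26 + ord('q') − ord('a') = 42
'G': A..Z range, ord('G') − ord('A') = 6
'+': index 62
'V': A..Z range, ord('V') − ord('A') = 21
'C': A..Z range, ord('C') − ord('A') = 2
'9': 0..9 range, 52 + ord('9') − ord('0') = 61
'J': A..Z range, ord('J') − ord('A') = 9

Answer: 42 6 62 21 2 61 9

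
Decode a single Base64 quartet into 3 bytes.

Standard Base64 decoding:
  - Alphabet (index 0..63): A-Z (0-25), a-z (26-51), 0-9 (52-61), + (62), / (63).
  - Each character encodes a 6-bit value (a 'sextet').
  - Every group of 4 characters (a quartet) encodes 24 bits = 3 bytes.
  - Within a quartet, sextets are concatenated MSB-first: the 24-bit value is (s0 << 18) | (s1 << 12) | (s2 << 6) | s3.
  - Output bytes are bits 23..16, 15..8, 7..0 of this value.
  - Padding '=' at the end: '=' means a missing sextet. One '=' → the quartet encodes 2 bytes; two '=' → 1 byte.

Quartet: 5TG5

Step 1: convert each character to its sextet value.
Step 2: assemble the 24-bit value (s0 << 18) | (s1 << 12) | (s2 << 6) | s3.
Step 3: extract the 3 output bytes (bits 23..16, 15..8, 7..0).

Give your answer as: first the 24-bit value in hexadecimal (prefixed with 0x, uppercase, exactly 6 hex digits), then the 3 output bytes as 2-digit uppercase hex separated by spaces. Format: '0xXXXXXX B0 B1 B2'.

Sextets: 5=57, T=19, G=6, 5=57
24-bit: (57<<18) | (19<<12) | (6<<6) | 57
      = 0xE40000 | 0x013000 | 0x000180 | 0x000039
      = 0xE531B9
Bytes: (v>>16)&0xFF=E5, (v>>8)&0xFF=31, v&0xFF=B9

Answer: 0xE531B9 E5 31 B9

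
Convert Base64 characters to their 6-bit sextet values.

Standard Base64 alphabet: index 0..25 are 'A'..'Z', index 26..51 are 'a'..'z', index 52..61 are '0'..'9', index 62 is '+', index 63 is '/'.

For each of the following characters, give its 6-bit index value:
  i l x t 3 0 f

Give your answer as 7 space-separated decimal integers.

'i': a..z range, 26 + ord('i') − ord('a') = 34
'l': a..z range, 26 + ord('l') − ord('a') = 37
'x': a..z range, 26 + ord('x') − ord('a') = 49
't': a..z range, 26 + ord('t') − ord('a') = 45
'3': 0..9 range, 52 + ord('3') − ord('0') = 55
'0': 0..9 range, 52 + ord('0') − ord('0') = 52
'f': a..z range, 26 + ord('f') − ord('a') = 31

Answer: 34 37 49 45 55 52 31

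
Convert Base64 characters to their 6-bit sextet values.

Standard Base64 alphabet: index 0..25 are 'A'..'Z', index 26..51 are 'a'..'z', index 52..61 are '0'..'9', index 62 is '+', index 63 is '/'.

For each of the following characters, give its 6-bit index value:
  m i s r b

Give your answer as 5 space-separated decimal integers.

'm': a..z range, 26 + ord('m') − ord('a') = 38
'i': a..z range, 26 + ord('i') − ord('a') = 34
's': a..z range, 26 + ord('s') − ord('a') = 44
'r': a..z range, 26 + ord('r') − ord('a') = 43
'b': a..z range, 26 + ord('b') − ord('a') = 27

Answer: 38 34 44 43 27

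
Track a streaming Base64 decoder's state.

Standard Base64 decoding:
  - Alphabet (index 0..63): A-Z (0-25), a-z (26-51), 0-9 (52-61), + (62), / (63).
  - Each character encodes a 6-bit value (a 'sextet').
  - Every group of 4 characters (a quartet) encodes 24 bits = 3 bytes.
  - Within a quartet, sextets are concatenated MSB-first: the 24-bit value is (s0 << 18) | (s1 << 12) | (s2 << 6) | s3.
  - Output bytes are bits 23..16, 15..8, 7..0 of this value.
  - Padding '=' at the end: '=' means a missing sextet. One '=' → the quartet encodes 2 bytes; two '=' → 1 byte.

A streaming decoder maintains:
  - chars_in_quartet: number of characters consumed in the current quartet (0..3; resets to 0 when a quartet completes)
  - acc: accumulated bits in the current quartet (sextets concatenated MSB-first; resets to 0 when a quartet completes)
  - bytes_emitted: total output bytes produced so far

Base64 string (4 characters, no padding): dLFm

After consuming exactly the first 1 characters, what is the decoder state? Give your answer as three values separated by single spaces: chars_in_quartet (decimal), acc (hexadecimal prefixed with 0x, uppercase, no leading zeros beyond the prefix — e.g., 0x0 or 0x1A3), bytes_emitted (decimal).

Answer: 1 0x1D 0

Derivation:
After char 0 ('d'=29): chars_in_quartet=1 acc=0x1D bytes_emitted=0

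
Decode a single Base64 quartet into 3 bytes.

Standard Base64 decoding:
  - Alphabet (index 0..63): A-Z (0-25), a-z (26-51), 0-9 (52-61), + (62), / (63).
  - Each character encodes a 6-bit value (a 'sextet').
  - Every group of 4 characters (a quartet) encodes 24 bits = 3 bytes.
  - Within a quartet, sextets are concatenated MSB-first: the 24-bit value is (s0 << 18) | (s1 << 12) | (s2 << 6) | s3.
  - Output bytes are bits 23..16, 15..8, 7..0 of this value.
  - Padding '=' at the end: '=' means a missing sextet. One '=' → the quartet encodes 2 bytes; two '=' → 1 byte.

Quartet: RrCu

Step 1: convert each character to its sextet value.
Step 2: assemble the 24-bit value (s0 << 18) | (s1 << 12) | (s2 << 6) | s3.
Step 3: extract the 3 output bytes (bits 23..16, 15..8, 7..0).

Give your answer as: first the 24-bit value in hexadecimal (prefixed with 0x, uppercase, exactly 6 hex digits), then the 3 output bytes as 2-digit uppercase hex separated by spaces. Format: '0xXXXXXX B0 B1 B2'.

Answer: 0x46B0AE 46 B0 AE

Derivation:
Sextets: R=17, r=43, C=2, u=46
24-bit: (17<<18) | (43<<12) | (2<<6) | 46
      = 0x440000 | 0x02B000 | 0x000080 | 0x00002E
      = 0x46B0AE
Bytes: (v>>16)&0xFF=46, (v>>8)&0xFF=B0, v&0xFF=AE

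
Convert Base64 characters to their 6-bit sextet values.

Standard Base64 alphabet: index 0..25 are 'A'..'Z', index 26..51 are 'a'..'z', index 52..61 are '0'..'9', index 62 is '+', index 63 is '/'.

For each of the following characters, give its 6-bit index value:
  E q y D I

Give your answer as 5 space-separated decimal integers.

Answer: 4 42 50 3 8

Derivation:
'E': A..Z range, ord('E') − ord('A') = 4
'q': a..z range, 26 + ord('q') − ord('a') = 42
'y': a..z range, 26 + ord('y') − ord('a') = 50
'D': A..Z range, ord('D') − ord('A') = 3
'I': A..Z range, ord('I') − ord('A') = 8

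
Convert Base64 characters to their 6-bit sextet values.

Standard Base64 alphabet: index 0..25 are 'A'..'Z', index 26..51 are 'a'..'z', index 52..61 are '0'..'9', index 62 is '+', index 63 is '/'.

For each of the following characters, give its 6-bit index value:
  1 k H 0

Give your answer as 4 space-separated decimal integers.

'1': 0..9 range, 52 + ord('1') − ord('0') = 53
'k': a..z range, 26 + ord('k') − ord('a') = 36
'H': A..Z range, ord('H') − ord('A') = 7
'0': 0..9 range, 52 + ord('0') − ord('0') = 52

Answer: 53 36 7 52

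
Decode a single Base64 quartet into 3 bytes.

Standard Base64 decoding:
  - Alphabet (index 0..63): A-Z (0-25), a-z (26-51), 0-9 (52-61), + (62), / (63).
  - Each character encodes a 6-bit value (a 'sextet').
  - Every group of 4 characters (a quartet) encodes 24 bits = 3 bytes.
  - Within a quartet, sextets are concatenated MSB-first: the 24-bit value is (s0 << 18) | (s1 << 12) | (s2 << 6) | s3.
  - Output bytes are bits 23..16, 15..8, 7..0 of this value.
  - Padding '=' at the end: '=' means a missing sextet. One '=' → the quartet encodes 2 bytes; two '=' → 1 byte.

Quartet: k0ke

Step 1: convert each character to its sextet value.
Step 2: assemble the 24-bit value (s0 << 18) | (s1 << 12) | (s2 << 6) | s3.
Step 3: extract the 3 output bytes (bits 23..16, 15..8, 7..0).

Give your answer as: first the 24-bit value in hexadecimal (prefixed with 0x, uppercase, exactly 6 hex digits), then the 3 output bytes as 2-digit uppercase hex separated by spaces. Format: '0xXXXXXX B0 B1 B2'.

Sextets: k=36, 0=52, k=36, e=30
24-bit: (36<<18) | (52<<12) | (36<<6) | 30
      = 0x900000 | 0x034000 | 0x000900 | 0x00001E
      = 0x93491E
Bytes: (v>>16)&0xFF=93, (v>>8)&0xFF=49, v&0xFF=1E

Answer: 0x93491E 93 49 1E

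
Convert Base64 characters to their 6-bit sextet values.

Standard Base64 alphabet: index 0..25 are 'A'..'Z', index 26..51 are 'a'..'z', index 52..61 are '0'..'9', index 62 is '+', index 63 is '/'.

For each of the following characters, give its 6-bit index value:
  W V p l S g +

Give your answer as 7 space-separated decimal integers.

'W': A..Z range, ord('W') − ord('A') = 22
'V': A..Z range, ord('V') − ord('A') = 21
'p': a..z range, 26 + ord('p') − ord('a') = 41
'l': a..z range, 26 + ord('l') − ord('a') = 37
'S': A..Z range, ord('S') − ord('A') = 18
'g': a..z range, 26 + ord('g') − ord('a') = 32
'+': index 62

Answer: 22 21 41 37 18 32 62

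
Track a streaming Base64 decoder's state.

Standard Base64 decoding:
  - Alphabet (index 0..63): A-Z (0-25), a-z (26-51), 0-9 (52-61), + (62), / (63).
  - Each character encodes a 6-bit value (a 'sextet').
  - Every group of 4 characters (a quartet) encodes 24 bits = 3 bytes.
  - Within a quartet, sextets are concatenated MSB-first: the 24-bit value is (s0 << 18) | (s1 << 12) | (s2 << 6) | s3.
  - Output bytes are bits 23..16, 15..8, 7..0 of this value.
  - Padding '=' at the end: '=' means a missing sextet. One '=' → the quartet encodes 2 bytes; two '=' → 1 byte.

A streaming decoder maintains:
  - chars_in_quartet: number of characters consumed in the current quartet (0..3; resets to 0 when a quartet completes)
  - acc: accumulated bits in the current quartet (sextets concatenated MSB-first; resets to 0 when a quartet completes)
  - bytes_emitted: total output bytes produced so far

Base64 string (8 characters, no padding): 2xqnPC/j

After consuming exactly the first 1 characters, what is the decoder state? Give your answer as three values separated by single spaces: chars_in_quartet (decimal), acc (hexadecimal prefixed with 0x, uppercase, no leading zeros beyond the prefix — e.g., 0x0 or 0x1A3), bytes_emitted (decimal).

After char 0 ('2'=54): chars_in_quartet=1 acc=0x36 bytes_emitted=0

Answer: 1 0x36 0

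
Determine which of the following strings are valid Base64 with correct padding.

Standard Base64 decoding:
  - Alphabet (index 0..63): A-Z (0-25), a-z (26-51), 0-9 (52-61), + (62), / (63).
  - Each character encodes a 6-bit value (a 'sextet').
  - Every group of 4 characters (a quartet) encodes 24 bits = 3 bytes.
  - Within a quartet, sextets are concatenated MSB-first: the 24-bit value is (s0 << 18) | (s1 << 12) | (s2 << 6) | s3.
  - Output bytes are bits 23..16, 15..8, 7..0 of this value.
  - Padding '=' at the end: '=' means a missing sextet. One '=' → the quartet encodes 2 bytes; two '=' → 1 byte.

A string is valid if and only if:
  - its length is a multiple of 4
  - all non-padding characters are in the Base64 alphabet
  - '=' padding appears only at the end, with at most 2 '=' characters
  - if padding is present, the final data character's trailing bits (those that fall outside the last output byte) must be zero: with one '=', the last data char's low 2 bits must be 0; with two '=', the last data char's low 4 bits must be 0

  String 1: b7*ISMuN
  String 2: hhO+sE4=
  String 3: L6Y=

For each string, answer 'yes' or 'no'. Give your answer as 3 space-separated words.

Answer: no yes yes

Derivation:
String 1: 'b7*ISMuN' → invalid (bad char(s): ['*'])
String 2: 'hhO+sE4=' → valid
String 3: 'L6Y=' → valid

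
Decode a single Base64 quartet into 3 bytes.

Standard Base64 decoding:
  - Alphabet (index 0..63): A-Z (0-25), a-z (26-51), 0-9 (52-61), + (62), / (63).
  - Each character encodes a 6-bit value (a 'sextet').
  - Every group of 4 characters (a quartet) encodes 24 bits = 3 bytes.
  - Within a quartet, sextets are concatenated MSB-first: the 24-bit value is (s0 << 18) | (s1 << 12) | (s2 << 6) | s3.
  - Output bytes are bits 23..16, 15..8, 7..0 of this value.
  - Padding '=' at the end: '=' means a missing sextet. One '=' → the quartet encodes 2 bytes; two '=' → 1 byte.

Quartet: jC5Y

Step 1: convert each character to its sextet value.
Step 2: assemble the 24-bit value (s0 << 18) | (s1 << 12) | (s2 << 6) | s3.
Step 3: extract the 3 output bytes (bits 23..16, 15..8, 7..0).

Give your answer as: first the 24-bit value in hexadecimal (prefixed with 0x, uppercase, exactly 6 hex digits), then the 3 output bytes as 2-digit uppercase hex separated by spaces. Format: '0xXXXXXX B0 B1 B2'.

Answer: 0x8C2E58 8C 2E 58

Derivation:
Sextets: j=35, C=2, 5=57, Y=24
24-bit: (35<<18) | (2<<12) | (57<<6) | 24
      = 0x8C0000 | 0x002000 | 0x000E40 | 0x000018
      = 0x8C2E58
Bytes: (v>>16)&0xFF=8C, (v>>8)&0xFF=2E, v&0xFF=58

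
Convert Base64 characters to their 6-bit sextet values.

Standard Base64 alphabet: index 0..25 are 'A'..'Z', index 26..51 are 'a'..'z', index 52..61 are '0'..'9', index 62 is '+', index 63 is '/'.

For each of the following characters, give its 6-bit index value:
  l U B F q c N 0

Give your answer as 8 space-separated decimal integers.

'l': a..z range, 26 + ord('l') − ord('a') = 37
'U': A..Z range, ord('U') − ord('A') = 20
'B': A..Z range, ord('B') − ord('A') = 1
'F': A..Z range, ord('F') − ord('A') = 5
'q': a..z range, 26 + ord('q') − ord('a') = 42
'c': a..z range, 26 + ord('c') − ord('a') = 28
'N': A..Z range, ord('N') − ord('A') = 13
'0': 0..9 range, 52 + ord('0') − ord('0') = 52

Answer: 37 20 1 5 42 28 13 52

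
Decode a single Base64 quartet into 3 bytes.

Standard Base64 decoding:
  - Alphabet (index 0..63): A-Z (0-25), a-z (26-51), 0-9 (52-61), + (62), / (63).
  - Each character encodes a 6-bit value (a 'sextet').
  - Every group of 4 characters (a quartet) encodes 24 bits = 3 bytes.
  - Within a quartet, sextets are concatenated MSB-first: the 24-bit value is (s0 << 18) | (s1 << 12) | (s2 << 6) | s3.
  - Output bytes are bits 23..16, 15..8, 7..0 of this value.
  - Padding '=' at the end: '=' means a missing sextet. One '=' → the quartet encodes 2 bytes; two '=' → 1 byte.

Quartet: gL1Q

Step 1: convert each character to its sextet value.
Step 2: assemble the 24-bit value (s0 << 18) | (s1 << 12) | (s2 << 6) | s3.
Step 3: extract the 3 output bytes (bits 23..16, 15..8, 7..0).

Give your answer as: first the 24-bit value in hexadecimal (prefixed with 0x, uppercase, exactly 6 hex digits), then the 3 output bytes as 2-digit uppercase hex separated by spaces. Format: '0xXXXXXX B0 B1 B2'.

Sextets: g=32, L=11, 1=53, Q=16
24-bit: (32<<18) | (11<<12) | (53<<6) | 16
      = 0x800000 | 0x00B000 | 0x000D40 | 0x000010
      = 0x80BD50
Bytes: (v>>16)&0xFF=80, (v>>8)&0xFF=BD, v&0xFF=50

Answer: 0x80BD50 80 BD 50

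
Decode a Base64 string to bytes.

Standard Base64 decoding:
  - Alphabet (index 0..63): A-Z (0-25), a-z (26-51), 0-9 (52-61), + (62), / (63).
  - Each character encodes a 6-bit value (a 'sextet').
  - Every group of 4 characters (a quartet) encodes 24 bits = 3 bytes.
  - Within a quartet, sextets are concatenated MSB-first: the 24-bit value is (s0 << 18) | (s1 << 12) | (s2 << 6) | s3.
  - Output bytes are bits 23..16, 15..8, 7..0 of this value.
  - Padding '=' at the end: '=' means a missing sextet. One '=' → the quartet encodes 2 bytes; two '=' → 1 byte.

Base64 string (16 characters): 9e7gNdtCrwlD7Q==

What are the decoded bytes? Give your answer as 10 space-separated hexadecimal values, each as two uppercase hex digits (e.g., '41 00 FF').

Answer: F5 EE E0 35 DB 42 AF 09 43 ED

Derivation:
After char 0 ('9'=61): chars_in_quartet=1 acc=0x3D bytes_emitted=0
After char 1 ('e'=30): chars_in_quartet=2 acc=0xF5E bytes_emitted=0
After char 2 ('7'=59): chars_in_quartet=3 acc=0x3D7BB bytes_emitted=0
After char 3 ('g'=32): chars_in_quartet=4 acc=0xF5EEE0 -> emit F5 EE E0, reset; bytes_emitted=3
After char 4 ('N'=13): chars_in_quartet=1 acc=0xD bytes_emitted=3
After char 5 ('d'=29): chars_in_quartet=2 acc=0x35D bytes_emitted=3
After char 6 ('t'=45): chars_in_quartet=3 acc=0xD76D bytes_emitted=3
After char 7 ('C'=2): chars_in_quartet=4 acc=0x35DB42 -> emit 35 DB 42, reset; bytes_emitted=6
After char 8 ('r'=43): chars_in_quartet=1 acc=0x2B bytes_emitted=6
After char 9 ('w'=48): chars_in_quartet=2 acc=0xAF0 bytes_emitted=6
After char 10 ('l'=37): chars_in_quartet=3 acc=0x2BC25 bytes_emitted=6
After char 11 ('D'=3): chars_in_quartet=4 acc=0xAF0943 -> emit AF 09 43, reset; bytes_emitted=9
After char 12 ('7'=59): chars_in_quartet=1 acc=0x3B bytes_emitted=9
After char 13 ('Q'=16): chars_in_quartet=2 acc=0xED0 bytes_emitted=9
Padding '==': partial quartet acc=0xED0 -> emit ED; bytes_emitted=10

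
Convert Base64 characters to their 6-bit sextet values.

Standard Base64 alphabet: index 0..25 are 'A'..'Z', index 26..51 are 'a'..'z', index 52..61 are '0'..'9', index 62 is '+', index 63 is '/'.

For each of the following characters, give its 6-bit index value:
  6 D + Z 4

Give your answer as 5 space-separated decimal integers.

'6': 0..9 range, 52 + ord('6') − ord('0') = 58
'D': A..Z range, ord('D') − ord('A') = 3
'+': index 62
'Z': A..Z range, ord('Z') − ord('A') = 25
'4': 0..9 range, 52 + ord('4') − ord('0') = 56

Answer: 58 3 62 25 56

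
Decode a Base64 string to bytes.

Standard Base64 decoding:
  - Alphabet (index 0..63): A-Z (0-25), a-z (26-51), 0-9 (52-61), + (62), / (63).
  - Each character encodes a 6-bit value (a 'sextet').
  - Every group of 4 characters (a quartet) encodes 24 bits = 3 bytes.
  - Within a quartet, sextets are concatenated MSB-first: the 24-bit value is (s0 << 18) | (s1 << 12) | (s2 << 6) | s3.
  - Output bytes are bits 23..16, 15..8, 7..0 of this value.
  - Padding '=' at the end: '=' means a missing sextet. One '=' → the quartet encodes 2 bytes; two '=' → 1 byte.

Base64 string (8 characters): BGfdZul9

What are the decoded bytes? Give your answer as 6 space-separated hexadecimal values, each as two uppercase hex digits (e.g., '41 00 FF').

After char 0 ('B'=1): chars_in_quartet=1 acc=0x1 bytes_emitted=0
After char 1 ('G'=6): chars_in_quartet=2 acc=0x46 bytes_emitted=0
After char 2 ('f'=31): chars_in_quartet=3 acc=0x119F bytes_emitted=0
After char 3 ('d'=29): chars_in_quartet=4 acc=0x467DD -> emit 04 67 DD, reset; bytes_emitted=3
After char 4 ('Z'=25): chars_in_quartet=1 acc=0x19 bytes_emitted=3
After char 5 ('u'=46): chars_in_quartet=2 acc=0x66E bytes_emitted=3
After char 6 ('l'=37): chars_in_quartet=3 acc=0x19BA5 bytes_emitted=3
After char 7 ('9'=61): chars_in_quartet=4 acc=0x66E97D -> emit 66 E9 7D, reset; bytes_emitted=6

Answer: 04 67 DD 66 E9 7D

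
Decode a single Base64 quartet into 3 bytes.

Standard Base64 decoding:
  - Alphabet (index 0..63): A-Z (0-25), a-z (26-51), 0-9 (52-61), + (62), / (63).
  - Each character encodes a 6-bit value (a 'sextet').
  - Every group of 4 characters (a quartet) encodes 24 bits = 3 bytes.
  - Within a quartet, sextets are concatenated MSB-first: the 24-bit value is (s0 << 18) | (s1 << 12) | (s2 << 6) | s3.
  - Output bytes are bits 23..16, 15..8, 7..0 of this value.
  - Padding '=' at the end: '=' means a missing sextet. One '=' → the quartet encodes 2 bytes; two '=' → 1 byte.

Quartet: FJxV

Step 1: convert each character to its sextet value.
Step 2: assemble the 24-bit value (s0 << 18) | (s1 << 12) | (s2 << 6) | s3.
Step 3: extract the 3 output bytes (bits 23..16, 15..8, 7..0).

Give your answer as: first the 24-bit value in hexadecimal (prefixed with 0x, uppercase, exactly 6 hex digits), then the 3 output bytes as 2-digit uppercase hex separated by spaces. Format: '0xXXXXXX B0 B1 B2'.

Sextets: F=5, J=9, x=49, V=21
24-bit: (5<<18) | (9<<12) | (49<<6) | 21
      = 0x140000 | 0x009000 | 0x000C40 | 0x000015
      = 0x149C55
Bytes: (v>>16)&0xFF=14, (v>>8)&0xFF=9C, v&0xFF=55

Answer: 0x149C55 14 9C 55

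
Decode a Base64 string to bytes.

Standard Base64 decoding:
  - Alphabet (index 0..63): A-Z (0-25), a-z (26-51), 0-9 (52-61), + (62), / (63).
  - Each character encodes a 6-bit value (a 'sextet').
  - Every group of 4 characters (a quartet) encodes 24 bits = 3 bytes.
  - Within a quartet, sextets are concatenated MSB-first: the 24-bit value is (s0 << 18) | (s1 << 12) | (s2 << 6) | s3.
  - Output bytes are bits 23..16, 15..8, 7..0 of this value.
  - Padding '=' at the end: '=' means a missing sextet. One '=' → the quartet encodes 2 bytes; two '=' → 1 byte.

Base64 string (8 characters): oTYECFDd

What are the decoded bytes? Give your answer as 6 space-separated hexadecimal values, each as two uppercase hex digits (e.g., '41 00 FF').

After char 0 ('o'=40): chars_in_quartet=1 acc=0x28 bytes_emitted=0
After char 1 ('T'=19): chars_in_quartet=2 acc=0xA13 bytes_emitted=0
After char 2 ('Y'=24): chars_in_quartet=3 acc=0x284D8 bytes_emitted=0
After char 3 ('E'=4): chars_in_quartet=4 acc=0xA13604 -> emit A1 36 04, reset; bytes_emitted=3
After char 4 ('C'=2): chars_in_quartet=1 acc=0x2 bytes_emitted=3
After char 5 ('F'=5): chars_in_quartet=2 acc=0x85 bytes_emitted=3
After char 6 ('D'=3): chars_in_quartet=3 acc=0x2143 bytes_emitted=3
After char 7 ('d'=29): chars_in_quartet=4 acc=0x850DD -> emit 08 50 DD, reset; bytes_emitted=6

Answer: A1 36 04 08 50 DD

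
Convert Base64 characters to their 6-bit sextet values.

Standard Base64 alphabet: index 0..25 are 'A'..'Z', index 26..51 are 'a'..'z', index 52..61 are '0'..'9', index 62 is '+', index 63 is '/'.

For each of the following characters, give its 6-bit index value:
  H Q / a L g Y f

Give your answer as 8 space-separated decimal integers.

'H': A..Z range, ord('H') − ord('A') = 7
'Q': A..Z range, ord('Q') − ord('A') = 16
'/': index 63
'a': a..z range, 26 + ord('a') − ord('a') = 26
'L': A..Z range, ord('L') − ord('A') = 11
'g': a..z range, 26 + ord('g') − ord('a') = 32
'Y': A..Z range, ord('Y') − ord('A') = 24
'f': a..z range, 26 + ord('f') − ord('a') = 31

Answer: 7 16 63 26 11 32 24 31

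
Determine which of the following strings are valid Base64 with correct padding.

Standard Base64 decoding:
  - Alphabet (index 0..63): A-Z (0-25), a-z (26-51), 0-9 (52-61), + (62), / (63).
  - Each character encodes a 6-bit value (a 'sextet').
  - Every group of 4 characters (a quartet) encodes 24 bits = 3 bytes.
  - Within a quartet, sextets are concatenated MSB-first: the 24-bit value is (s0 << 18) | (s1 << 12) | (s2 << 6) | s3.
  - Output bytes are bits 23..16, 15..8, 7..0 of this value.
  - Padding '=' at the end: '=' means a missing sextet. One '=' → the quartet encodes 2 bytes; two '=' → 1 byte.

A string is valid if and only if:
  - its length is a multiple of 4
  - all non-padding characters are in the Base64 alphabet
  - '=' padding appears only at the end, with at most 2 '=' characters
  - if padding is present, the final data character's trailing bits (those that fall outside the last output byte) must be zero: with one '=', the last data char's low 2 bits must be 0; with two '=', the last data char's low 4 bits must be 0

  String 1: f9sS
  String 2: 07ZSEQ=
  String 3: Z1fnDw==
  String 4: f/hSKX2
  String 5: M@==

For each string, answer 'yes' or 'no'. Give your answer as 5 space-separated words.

Answer: yes no yes no no

Derivation:
String 1: 'f9sS' → valid
String 2: '07ZSEQ=' → invalid (len=7 not mult of 4)
String 3: 'Z1fnDw==' → valid
String 4: 'f/hSKX2' → invalid (len=7 not mult of 4)
String 5: 'M@==' → invalid (bad char(s): ['@'])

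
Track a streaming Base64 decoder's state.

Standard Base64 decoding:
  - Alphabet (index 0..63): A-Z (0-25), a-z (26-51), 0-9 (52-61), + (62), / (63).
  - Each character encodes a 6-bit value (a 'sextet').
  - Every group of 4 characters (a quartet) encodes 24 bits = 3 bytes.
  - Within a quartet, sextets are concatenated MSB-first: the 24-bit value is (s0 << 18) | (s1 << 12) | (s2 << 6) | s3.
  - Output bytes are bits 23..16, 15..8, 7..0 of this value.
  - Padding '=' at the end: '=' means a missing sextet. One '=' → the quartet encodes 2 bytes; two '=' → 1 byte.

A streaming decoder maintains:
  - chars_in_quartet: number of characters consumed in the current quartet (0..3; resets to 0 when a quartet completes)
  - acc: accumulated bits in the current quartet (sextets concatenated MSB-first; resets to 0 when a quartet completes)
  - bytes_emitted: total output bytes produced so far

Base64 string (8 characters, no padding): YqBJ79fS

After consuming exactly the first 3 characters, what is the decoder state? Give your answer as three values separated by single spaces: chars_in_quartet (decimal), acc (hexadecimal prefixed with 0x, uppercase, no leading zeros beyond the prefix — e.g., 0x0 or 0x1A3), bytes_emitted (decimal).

After char 0 ('Y'=24): chars_in_quartet=1 acc=0x18 bytes_emitted=0
After char 1 ('q'=42): chars_in_quartet=2 acc=0x62A bytes_emitted=0
After char 2 ('B'=1): chars_in_quartet=3 acc=0x18A81 bytes_emitted=0

Answer: 3 0x18A81 0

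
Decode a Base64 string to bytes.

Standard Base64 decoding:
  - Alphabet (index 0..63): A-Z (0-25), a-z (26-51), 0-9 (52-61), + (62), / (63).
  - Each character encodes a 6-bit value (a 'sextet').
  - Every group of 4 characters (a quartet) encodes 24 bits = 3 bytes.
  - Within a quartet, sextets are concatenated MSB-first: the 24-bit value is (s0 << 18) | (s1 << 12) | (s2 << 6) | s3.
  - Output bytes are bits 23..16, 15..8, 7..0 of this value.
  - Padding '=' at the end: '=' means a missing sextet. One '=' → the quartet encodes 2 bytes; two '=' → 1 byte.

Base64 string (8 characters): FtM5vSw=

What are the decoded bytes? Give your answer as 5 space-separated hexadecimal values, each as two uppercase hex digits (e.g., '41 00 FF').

After char 0 ('F'=5): chars_in_quartet=1 acc=0x5 bytes_emitted=0
After char 1 ('t'=45): chars_in_quartet=2 acc=0x16D bytes_emitted=0
After char 2 ('M'=12): chars_in_quartet=3 acc=0x5B4C bytes_emitted=0
After char 3 ('5'=57): chars_in_quartet=4 acc=0x16D339 -> emit 16 D3 39, reset; bytes_emitted=3
After char 4 ('v'=47): chars_in_quartet=1 acc=0x2F bytes_emitted=3
After char 5 ('S'=18): chars_in_quartet=2 acc=0xBD2 bytes_emitted=3
After char 6 ('w'=48): chars_in_quartet=3 acc=0x2F4B0 bytes_emitted=3
Padding '=': partial quartet acc=0x2F4B0 -> emit BD 2C; bytes_emitted=5

Answer: 16 D3 39 BD 2C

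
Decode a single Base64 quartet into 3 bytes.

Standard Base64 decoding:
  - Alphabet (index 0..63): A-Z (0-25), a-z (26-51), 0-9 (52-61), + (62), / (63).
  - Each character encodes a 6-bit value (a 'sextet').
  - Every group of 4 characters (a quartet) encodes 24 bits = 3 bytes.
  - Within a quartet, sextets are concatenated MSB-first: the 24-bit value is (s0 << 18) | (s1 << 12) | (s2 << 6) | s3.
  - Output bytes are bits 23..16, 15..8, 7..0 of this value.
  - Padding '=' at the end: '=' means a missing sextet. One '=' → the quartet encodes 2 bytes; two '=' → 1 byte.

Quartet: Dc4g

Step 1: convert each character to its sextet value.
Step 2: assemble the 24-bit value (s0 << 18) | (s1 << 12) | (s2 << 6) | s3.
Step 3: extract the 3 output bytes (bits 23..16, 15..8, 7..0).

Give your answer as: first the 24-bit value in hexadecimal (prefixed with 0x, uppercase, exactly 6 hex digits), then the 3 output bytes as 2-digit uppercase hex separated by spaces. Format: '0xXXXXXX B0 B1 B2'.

Answer: 0x0DCE20 0D CE 20

Derivation:
Sextets: D=3, c=28, 4=56, g=32
24-bit: (3<<18) | (28<<12) | (56<<6) | 32
      = 0x0C0000 | 0x01C000 | 0x000E00 | 0x000020
      = 0x0DCE20
Bytes: (v>>16)&0xFF=0D, (v>>8)&0xFF=CE, v&0xFF=20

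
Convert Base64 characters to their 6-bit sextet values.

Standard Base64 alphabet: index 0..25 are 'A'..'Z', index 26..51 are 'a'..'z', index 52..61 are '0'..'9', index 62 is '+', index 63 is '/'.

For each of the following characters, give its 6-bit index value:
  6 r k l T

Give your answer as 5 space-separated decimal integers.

Answer: 58 43 36 37 19

Derivation:
'6': 0..9 range, 52 + ord('6') − ord('0') = 58
'r': a..z range, 26 + ord('r') − ord('a') = 43
'k': a..z range, 26 + ord('k') − ord('a') = 36
'l': a..z range, 26 + ord('l') − ord('a') = 37
'T': A..Z range, ord('T') − ord('A') = 19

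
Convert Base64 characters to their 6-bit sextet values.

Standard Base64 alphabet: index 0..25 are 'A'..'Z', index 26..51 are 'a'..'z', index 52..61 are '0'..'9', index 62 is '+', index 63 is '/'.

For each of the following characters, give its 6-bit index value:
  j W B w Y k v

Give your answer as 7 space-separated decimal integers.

'j': a..z range, 26 + ord('j') − ord('a') = 35
'W': A..Z range, ord('W') − ord('A') = 22
'B': A..Z range, ord('B') − ord('A') = 1
'w': a..z range, 26 + ord('w') − ord('a') = 48
'Y': A..Z range, ord('Y') − ord('A') = 24
'k': a..z range, 26 + ord('k') − ord('a') = 36
'v': a..z range, 26 + ord('v') − ord('a') = 47

Answer: 35 22 1 48 24 36 47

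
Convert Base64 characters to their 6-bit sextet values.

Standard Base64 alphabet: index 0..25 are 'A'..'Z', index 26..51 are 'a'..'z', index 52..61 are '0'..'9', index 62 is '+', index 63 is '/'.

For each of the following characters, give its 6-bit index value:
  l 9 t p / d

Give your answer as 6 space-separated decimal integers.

'l': a..z range, 26 + ord('l') − ord('a') = 37
'9': 0..9 range, 52 + ord('9') − ord('0') = 61
't': a..z range, 26 + ord('t') − ord('a') = 45
'p': a..z range, 26 + ord('p') − ord('a') = 41
'/': index 63
'd': a..z range, 26 + ord('d') − ord('a') = 29

Answer: 37 61 45 41 63 29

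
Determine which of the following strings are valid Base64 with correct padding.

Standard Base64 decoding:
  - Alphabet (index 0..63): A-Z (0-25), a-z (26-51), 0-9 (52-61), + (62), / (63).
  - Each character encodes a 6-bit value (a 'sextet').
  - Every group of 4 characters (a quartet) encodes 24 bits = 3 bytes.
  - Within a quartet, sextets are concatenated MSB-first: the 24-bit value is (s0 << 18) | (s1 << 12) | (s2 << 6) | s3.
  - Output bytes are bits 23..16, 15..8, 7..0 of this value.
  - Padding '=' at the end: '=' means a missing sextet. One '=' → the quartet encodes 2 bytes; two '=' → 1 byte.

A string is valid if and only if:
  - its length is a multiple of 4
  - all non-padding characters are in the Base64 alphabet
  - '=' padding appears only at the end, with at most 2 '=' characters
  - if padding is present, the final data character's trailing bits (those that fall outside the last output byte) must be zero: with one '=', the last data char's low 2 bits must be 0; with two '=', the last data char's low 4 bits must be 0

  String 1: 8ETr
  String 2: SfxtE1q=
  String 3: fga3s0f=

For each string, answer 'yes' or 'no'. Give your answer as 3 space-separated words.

String 1: '8ETr' → valid
String 2: 'SfxtE1q=' → invalid (bad trailing bits)
String 3: 'fga3s0f=' → invalid (bad trailing bits)

Answer: yes no no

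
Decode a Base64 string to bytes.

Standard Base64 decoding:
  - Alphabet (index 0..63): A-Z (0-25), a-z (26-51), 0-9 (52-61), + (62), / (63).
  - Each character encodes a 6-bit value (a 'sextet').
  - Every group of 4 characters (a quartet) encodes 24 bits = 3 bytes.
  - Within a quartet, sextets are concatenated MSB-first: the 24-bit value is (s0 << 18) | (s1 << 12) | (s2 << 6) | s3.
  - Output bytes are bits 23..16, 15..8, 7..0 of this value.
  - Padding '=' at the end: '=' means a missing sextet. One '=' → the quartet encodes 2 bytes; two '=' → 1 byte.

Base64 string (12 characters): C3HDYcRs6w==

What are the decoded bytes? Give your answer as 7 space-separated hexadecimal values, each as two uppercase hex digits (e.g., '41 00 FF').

After char 0 ('C'=2): chars_in_quartet=1 acc=0x2 bytes_emitted=0
After char 1 ('3'=55): chars_in_quartet=2 acc=0xB7 bytes_emitted=0
After char 2 ('H'=7): chars_in_quartet=3 acc=0x2DC7 bytes_emitted=0
After char 3 ('D'=3): chars_in_quartet=4 acc=0xB71C3 -> emit 0B 71 C3, reset; bytes_emitted=3
After char 4 ('Y'=24): chars_in_quartet=1 acc=0x18 bytes_emitted=3
After char 5 ('c'=28): chars_in_quartet=2 acc=0x61C bytes_emitted=3
After char 6 ('R'=17): chars_in_quartet=3 acc=0x18711 bytes_emitted=3
After char 7 ('s'=44): chars_in_quartet=4 acc=0x61C46C -> emit 61 C4 6C, reset; bytes_emitted=6
After char 8 ('6'=58): chars_in_quartet=1 acc=0x3A bytes_emitted=6
After char 9 ('w'=48): chars_in_quartet=2 acc=0xEB0 bytes_emitted=6
Padding '==': partial quartet acc=0xEB0 -> emit EB; bytes_emitted=7

Answer: 0B 71 C3 61 C4 6C EB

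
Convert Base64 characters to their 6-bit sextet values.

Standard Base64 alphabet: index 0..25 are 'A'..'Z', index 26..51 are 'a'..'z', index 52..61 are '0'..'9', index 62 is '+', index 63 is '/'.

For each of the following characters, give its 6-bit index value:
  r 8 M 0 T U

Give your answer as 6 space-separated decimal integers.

'r': a..z range, 26 + ord('r') − ord('a') = 43
'8': 0..9 range, 52 + ord('8') − ord('0') = 60
'M': A..Z range, ord('M') − ord('A') = 12
'0': 0..9 range, 52 + ord('0') − ord('0') = 52
'T': A..Z range, ord('T') − ord('A') = 19
'U': A..Z range, ord('U') − ord('A') = 20

Answer: 43 60 12 52 19 20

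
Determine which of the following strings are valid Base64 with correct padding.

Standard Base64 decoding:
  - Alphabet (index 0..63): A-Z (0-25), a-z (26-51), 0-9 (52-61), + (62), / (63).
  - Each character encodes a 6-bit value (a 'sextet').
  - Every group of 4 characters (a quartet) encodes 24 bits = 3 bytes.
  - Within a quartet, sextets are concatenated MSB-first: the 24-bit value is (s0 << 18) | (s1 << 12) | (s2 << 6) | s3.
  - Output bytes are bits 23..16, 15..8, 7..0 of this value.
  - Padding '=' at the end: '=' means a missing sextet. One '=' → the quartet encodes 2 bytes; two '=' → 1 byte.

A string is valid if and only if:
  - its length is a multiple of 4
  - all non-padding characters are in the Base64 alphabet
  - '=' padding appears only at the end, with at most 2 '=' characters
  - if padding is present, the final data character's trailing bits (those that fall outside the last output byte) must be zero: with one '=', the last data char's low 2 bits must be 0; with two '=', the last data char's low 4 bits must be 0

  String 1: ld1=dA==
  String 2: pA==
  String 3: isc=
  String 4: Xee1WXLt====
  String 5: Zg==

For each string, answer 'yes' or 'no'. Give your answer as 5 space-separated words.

String 1: 'ld1=dA==' → invalid (bad char(s): ['=']; '=' in middle)
String 2: 'pA==' → valid
String 3: 'isc=' → valid
String 4: 'Xee1WXLt====' → invalid (4 pad chars (max 2))
String 5: 'Zg==' → valid

Answer: no yes yes no yes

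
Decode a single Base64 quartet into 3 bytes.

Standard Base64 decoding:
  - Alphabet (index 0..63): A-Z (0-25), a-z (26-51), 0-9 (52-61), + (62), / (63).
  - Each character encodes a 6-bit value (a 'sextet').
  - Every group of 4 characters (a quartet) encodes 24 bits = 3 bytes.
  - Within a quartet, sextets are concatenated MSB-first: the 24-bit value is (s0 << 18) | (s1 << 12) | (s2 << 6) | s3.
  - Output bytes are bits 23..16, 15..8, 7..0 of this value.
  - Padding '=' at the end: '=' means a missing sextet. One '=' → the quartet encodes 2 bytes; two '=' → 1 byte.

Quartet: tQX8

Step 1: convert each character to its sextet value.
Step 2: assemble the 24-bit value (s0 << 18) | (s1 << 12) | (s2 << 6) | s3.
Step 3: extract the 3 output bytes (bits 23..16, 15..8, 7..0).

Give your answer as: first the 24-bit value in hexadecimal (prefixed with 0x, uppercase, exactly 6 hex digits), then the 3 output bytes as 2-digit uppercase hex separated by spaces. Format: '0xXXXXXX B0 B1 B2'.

Sextets: t=45, Q=16, X=23, 8=60
24-bit: (45<<18) | (16<<12) | (23<<6) | 60
      = 0xB40000 | 0x010000 | 0x0005C0 | 0x00003C
      = 0xB505FC
Bytes: (v>>16)&0xFF=B5, (v>>8)&0xFF=05, v&0xFF=FC

Answer: 0xB505FC B5 05 FC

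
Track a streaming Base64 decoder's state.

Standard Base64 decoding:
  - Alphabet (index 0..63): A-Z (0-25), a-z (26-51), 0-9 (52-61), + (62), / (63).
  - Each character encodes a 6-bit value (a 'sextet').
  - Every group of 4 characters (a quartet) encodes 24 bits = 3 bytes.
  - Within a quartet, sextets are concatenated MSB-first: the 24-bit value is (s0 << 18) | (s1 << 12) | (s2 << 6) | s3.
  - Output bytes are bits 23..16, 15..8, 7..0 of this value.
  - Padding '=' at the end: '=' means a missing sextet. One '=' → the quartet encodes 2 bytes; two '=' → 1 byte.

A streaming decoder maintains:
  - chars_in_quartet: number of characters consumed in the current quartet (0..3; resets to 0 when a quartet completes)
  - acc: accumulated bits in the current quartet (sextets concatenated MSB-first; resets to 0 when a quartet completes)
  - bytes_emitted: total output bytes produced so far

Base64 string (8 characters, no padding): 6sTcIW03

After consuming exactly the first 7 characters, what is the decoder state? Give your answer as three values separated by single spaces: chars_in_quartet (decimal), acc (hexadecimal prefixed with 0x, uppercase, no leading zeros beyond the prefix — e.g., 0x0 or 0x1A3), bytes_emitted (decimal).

After char 0 ('6'=58): chars_in_quartet=1 acc=0x3A bytes_emitted=0
After char 1 ('s'=44): chars_in_quartet=2 acc=0xEAC bytes_emitted=0
After char 2 ('T'=19): chars_in_quartet=3 acc=0x3AB13 bytes_emitted=0
After char 3 ('c'=28): chars_in_quartet=4 acc=0xEAC4DC -> emit EA C4 DC, reset; bytes_emitted=3
After char 4 ('I'=8): chars_in_quartet=1 acc=0x8 bytes_emitted=3
After char 5 ('W'=22): chars_in_quartet=2 acc=0x216 bytes_emitted=3
After char 6 ('0'=52): chars_in_quartet=3 acc=0x85B4 bytes_emitted=3

Answer: 3 0x85B4 3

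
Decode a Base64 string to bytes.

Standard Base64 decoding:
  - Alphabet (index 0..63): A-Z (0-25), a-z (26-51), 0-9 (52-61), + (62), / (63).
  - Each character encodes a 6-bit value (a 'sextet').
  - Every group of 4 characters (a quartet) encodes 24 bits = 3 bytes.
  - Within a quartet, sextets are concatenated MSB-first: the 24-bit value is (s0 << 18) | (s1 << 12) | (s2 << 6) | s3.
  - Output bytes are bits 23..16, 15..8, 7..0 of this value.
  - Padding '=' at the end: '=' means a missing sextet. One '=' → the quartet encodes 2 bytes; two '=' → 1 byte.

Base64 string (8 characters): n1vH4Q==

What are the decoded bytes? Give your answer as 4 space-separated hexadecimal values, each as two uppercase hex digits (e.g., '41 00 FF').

After char 0 ('n'=39): chars_in_quartet=1 acc=0x27 bytes_emitted=0
After char 1 ('1'=53): chars_in_quartet=2 acc=0x9F5 bytes_emitted=0
After char 2 ('v'=47): chars_in_quartet=3 acc=0x27D6F bytes_emitted=0
After char 3 ('H'=7): chars_in_quartet=4 acc=0x9F5BC7 -> emit 9F 5B C7, reset; bytes_emitted=3
After char 4 ('4'=56): chars_in_quartet=1 acc=0x38 bytes_emitted=3
After char 5 ('Q'=16): chars_in_quartet=2 acc=0xE10 bytes_emitted=3
Padding '==': partial quartet acc=0xE10 -> emit E1; bytes_emitted=4

Answer: 9F 5B C7 E1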